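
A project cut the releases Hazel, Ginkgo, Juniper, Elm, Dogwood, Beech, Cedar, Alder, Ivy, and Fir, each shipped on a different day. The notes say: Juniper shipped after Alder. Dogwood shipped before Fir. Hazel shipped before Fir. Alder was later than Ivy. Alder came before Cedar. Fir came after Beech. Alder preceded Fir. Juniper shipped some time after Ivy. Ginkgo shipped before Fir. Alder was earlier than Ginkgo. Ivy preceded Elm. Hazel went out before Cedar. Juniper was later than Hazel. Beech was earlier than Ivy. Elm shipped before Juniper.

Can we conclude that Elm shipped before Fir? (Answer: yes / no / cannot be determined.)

No chain of stated constraints runs from Elm to Fir, and none runs from Fir to Elm either.
So the relative order of Elm and Fir is not fixed by the given facts.

cannot be determined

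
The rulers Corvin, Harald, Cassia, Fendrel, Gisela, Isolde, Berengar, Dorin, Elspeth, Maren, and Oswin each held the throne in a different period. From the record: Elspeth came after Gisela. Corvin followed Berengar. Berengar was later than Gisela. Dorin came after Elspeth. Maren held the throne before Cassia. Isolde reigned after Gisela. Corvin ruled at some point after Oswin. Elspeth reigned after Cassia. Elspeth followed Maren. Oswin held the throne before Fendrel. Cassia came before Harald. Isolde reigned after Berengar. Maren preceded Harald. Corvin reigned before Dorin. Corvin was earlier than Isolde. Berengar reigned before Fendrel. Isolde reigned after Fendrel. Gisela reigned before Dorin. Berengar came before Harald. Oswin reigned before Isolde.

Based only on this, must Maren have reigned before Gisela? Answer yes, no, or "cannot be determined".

cannot be determined

No chain of stated constraints runs from Maren to Gisela, and none runs from Gisela to Maren either.
So the relative order of Maren and Gisela is not fixed by the given facts.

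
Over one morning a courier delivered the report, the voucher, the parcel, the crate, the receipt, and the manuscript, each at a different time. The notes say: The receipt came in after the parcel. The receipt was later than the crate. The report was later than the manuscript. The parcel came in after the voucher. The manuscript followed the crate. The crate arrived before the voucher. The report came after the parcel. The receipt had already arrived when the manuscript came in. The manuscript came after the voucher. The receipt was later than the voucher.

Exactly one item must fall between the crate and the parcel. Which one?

Tracing the constraints gives the crate → the voucher → the parcel, so the voucher sits after the crate and before the parcel.
No other item is forced both after the crate and before the parcel.

the voucher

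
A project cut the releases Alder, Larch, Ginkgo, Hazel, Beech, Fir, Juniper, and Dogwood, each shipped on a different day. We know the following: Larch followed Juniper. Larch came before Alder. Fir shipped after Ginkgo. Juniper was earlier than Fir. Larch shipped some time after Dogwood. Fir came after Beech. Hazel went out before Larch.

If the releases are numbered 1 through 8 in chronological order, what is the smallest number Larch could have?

Dogwood, Hazel, and Juniper must all come before Larch — 3 forced predecessors.
Nothing else is forced ahead of Larch, so its earliest slot is position 3 + 1 = 4.

4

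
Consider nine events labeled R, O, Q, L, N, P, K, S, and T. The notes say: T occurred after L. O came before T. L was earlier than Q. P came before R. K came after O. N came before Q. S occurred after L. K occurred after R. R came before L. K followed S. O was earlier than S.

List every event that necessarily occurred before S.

Directly stated before S: L and O.
P reaches S via P → R → L → S.
R reaches S via R → L → S.
No chain forces N (or any of the others) ahead of S.

L, O, P, R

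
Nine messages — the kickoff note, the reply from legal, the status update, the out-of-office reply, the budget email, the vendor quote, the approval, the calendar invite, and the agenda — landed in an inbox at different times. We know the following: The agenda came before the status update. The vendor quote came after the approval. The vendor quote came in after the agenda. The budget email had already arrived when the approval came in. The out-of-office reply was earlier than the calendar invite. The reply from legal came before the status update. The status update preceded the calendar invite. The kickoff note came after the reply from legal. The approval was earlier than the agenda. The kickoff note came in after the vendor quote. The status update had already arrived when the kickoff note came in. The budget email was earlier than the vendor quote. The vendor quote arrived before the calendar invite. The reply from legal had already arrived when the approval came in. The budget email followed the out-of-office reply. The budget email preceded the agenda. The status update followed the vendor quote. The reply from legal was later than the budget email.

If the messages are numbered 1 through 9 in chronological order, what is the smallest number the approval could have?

The budget email, the out-of-office reply, and the reply from legal must all come before the approval — 3 forced predecessors.
Nothing else is forced ahead of the approval, so its earliest slot is position 3 + 1 = 4.

4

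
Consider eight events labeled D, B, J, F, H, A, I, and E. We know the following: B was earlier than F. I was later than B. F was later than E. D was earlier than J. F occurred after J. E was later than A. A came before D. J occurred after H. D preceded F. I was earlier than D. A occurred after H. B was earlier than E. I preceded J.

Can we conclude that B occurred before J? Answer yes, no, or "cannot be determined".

Chain the constraints: B → I → J. Each link is directly stated, so B comes before J.

yes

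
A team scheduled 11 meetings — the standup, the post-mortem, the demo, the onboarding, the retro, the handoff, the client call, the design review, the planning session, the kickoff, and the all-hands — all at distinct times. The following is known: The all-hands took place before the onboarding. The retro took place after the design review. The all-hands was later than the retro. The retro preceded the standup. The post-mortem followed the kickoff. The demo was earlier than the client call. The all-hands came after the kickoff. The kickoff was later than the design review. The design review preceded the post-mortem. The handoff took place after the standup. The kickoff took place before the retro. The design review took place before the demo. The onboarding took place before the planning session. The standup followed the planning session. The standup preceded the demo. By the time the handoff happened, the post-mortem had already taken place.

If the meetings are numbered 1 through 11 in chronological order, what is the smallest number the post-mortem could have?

The design review and the kickoff must both come before the post-mortem — 2 forced predecessors.
Nothing else is forced ahead of the post-mortem, so its earliest slot is position 2 + 1 = 3.

3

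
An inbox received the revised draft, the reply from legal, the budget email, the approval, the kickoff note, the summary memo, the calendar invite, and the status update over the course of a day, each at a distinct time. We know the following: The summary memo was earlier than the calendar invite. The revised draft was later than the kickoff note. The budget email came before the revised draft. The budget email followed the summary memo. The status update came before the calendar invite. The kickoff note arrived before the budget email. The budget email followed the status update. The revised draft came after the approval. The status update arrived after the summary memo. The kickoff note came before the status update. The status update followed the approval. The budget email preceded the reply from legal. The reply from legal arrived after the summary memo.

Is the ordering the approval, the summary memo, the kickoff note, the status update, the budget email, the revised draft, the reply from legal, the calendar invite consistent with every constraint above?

Check each stated constraint against the proposed order — e.g. the approval is ahead of the revised draft; the summary memo is ahead of the calendar invite. Every pair is in the required order; nothing is violated.

yes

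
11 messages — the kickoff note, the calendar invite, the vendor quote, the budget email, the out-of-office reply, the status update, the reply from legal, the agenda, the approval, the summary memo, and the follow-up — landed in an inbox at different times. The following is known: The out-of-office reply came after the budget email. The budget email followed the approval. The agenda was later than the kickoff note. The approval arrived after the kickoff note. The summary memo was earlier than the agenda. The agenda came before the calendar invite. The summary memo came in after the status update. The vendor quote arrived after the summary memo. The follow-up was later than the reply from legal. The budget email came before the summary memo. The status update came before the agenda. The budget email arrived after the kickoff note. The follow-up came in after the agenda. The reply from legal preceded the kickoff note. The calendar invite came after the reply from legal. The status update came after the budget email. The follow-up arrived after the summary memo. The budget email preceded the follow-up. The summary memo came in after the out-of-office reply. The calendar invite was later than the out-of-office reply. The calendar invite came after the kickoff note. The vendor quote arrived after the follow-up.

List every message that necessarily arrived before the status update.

the approval, the budget email, the kickoff note, the reply from legal

Directly stated before the status update: the budget email.
The approval reaches the status update via the approval → the budget email → the status update.
The kickoff note reaches the status update via the kickoff note → the budget email → the status update.
The reply from legal reaches the status update via the reply from legal → the kickoff note → the budget email → the status update.
No chain forces the agenda (or any of the others) ahead of the status update.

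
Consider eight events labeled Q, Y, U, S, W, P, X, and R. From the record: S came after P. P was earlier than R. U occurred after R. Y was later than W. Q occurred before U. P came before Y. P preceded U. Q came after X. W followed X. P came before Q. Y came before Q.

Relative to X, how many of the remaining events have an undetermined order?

3

Forced after X: Q, U, W, and Y.
That leaves P, R, and S with no forced order relative to X — 3.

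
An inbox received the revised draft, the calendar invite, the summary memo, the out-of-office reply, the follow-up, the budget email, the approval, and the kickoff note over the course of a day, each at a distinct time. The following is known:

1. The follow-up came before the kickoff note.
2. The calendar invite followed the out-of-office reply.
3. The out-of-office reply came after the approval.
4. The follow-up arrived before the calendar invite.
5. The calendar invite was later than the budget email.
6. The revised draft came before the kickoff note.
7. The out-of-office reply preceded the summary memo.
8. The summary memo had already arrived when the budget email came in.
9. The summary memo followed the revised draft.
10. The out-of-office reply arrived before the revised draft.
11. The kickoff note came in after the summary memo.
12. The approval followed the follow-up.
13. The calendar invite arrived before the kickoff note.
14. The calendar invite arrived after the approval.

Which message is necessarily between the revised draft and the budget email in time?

the summary memo

Tracing the constraints gives the revised draft → the summary memo → the budget email, so the summary memo sits after the revised draft and before the budget email.
No other message is forced both after the revised draft and before the budget email.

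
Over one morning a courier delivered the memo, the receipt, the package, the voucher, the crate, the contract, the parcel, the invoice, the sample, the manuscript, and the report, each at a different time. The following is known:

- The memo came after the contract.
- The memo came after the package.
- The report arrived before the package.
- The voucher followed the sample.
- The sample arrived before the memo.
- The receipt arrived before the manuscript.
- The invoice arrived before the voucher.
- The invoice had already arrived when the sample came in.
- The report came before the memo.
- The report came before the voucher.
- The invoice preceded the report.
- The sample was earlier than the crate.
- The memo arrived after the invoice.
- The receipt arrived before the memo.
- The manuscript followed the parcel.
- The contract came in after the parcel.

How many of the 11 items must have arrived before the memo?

7

Directly stated before the memo: the contract, the invoice, the package, the receipt, the report, and the sample.
The parcel reaches the memo via the parcel → the contract → the memo.
No chain forces the voucher (or any of the others) ahead of the memo.
That's the contract, the invoice, the package, the parcel, the receipt, the report, and the sample — 7 in all.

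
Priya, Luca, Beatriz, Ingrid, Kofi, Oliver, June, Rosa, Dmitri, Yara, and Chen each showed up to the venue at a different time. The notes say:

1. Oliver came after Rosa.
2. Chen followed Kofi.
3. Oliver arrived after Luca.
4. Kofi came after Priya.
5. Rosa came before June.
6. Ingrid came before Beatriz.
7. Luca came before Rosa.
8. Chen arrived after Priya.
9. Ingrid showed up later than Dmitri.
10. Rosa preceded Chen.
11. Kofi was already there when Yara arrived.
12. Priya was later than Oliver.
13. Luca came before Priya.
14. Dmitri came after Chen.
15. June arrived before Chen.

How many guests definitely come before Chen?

Directly stated before Chen: June, Kofi, Priya, and Rosa.
Luca reaches Chen via Luca → Rosa → Chen.
Oliver reaches Chen via Oliver → Priya → Chen.
That's June, Kofi, Luca, Oliver, Priya, and Rosa — 6 in all.

6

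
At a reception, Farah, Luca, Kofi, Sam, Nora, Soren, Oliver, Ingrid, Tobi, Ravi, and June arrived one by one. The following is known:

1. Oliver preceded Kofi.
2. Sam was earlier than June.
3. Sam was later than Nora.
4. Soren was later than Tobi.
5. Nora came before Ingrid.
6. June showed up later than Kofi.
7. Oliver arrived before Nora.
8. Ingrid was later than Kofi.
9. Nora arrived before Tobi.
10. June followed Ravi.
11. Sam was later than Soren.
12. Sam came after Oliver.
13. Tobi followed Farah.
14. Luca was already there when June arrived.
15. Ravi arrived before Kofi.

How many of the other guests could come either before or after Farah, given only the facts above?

6

Forced after Farah: June, Sam, Soren, and Tobi.
That leaves Ingrid, Kofi, Luca, Nora, Oliver, and Ravi with no forced order relative to Farah — 6.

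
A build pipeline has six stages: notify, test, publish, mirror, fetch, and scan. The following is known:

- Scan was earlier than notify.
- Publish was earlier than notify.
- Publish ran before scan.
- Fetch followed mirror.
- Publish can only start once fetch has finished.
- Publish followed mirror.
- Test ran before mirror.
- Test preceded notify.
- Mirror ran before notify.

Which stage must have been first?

Test has a chain of constraints placing it before every other stage, so test must be first.

test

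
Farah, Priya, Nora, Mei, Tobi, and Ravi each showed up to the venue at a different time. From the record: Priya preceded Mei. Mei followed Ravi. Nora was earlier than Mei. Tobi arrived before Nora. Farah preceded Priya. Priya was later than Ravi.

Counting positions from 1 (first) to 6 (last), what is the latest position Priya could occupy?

5

Priya must come before Mei — 1 guest forced after them.
Everything else can be placed before Priya in some valid order, so Priya can sit as late as position 6 − 1 = 5.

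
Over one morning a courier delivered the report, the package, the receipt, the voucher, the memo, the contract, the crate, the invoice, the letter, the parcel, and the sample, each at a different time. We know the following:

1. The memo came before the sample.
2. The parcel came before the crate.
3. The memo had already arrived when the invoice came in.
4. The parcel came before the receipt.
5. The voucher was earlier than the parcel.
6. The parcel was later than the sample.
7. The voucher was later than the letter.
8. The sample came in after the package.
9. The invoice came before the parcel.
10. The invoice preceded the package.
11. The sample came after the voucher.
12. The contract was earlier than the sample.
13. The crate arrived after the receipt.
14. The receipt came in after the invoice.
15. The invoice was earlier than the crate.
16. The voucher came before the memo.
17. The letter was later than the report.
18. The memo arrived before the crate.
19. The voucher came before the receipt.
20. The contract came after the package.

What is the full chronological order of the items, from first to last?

The constraints fix every adjacent pair, so only one ordering works:
the report → the letter → the voucher → the memo → the invoice → the package → the contract → the sample → the parcel → the receipt → the crate.

the report, the letter, the voucher, the memo, the invoice, the package, the contract, the sample, the parcel, the receipt, the crate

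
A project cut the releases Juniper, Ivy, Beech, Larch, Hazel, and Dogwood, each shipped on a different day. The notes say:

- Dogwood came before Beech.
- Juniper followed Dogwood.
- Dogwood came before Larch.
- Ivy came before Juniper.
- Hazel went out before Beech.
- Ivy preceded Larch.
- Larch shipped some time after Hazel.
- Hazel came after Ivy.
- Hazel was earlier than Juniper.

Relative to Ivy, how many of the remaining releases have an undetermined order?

Forced after Ivy: Beech, Hazel, Juniper, and Larch.
That leaves Dogwood with no forced order relative to Ivy — 1.

1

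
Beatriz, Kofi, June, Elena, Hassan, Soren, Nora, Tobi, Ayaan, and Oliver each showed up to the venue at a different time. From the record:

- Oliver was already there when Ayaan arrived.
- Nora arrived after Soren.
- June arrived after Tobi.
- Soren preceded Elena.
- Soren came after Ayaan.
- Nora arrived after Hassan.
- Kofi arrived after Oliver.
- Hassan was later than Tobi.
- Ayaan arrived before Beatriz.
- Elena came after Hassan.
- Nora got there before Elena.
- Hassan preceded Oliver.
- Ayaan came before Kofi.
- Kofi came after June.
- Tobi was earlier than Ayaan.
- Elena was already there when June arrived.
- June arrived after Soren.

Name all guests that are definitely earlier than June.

Directly stated before June: Elena, Soren, and Tobi.
Ayaan reaches June via Ayaan → Soren → June.
Hassan reaches June via Hassan → Elena → June.
Nora reaches June via Nora → Elena → June.
Likewise Oliver reaches June by chaining the stated constraints.
No chain forces Kofi (or any of the others) ahead of June.

Ayaan, Elena, Hassan, Nora, Oliver, Soren, Tobi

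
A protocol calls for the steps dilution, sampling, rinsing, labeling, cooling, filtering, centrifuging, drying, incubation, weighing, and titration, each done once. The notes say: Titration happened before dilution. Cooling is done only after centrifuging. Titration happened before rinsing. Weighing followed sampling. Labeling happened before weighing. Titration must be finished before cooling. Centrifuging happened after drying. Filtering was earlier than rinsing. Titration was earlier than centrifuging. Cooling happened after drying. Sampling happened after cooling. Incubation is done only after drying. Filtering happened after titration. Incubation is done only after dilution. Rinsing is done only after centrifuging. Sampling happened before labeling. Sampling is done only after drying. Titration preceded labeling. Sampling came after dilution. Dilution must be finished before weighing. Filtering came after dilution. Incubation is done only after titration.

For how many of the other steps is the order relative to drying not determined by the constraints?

Forced after drying: centrifuging, cooling, incubation, labeling, rinsing, sampling, and weighing.
That leaves dilution, filtering, and titration with no forced order relative to drying — 3.

3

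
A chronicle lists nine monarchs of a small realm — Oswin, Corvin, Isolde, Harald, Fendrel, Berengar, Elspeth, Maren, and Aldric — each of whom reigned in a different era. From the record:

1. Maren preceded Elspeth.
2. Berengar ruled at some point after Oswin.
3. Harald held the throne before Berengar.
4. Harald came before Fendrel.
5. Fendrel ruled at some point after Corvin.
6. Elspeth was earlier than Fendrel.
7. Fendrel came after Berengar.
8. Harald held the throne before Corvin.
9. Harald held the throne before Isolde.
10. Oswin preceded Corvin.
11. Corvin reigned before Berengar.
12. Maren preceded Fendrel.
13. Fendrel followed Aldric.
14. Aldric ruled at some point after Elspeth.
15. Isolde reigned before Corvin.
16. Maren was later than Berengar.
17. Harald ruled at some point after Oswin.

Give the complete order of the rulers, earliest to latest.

Oswin, Harald, Isolde, Corvin, Berengar, Maren, Elspeth, Aldric, Fendrel

The constraints fix every adjacent pair, so only one ordering works:
Oswin → Harald → Isolde → Corvin → Berengar → Maren → Elspeth → Aldric → Fendrel.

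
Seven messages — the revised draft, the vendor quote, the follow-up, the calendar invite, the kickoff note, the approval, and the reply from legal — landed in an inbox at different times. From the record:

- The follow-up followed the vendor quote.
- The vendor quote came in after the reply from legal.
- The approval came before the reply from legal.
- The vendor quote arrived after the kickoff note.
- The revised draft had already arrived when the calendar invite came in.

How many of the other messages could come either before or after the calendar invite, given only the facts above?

5

Forced before the calendar invite: the revised draft.
That leaves the approval, the follow-up, the kickoff note, the reply from legal, and the vendor quote with no forced order relative to the calendar invite — 5.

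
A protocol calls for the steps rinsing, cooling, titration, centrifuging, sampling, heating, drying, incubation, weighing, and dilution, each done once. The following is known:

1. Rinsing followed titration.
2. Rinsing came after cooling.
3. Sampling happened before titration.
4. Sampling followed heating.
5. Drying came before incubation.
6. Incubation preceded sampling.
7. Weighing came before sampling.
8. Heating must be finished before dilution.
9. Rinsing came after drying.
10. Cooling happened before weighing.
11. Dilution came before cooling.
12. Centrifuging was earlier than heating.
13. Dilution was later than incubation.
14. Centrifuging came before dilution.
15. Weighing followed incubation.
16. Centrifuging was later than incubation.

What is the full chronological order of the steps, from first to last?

drying, incubation, centrifuging, heating, dilution, cooling, weighing, sampling, titration, rinsing

The constraints fix every adjacent pair, so only one ordering works:
drying → incubation → centrifuging → heating → dilution → cooling → weighing → sampling → titration → rinsing.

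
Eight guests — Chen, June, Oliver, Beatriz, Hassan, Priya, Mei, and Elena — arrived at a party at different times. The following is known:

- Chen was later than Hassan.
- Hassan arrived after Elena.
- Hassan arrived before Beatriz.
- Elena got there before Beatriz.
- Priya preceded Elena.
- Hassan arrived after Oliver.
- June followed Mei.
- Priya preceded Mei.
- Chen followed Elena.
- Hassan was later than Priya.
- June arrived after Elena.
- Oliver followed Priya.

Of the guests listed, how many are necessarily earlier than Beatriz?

4

Directly stated before Beatriz: Elena and Hassan.
Oliver reaches Beatriz via Oliver → Hassan → Beatriz.
Priya reaches Beatriz via Priya → Hassan → Beatriz.
No chain forces Chen (or any of the others) ahead of Beatriz.
That's Elena, Hassan, Oliver, and Priya — 4 in all.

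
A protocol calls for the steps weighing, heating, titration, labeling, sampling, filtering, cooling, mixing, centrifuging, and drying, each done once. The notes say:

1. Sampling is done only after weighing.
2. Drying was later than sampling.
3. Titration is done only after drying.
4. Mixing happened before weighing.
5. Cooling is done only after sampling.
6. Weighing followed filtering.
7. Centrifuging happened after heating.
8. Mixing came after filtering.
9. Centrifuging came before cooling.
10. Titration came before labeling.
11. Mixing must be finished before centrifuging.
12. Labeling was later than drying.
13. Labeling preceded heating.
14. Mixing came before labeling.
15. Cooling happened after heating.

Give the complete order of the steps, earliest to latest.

filtering, mixing, weighing, sampling, drying, titration, labeling, heating, centrifuging, cooling

The constraints fix every adjacent pair, so only one ordering works:
filtering → mixing → weighing → sampling → drying → titration → labeling → heating → centrifuging → cooling.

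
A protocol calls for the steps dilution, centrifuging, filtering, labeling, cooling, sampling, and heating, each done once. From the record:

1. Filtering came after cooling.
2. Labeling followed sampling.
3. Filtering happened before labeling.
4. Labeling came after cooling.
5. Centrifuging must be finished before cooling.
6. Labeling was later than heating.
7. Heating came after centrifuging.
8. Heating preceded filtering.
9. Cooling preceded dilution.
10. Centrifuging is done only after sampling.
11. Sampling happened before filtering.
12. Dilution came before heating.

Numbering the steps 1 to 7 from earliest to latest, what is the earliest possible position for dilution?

Centrifuging, cooling, and sampling must all come before dilution — 3 forced predecessors.
Nothing else is forced ahead of dilution, so its earliest slot is position 3 + 1 = 4.

4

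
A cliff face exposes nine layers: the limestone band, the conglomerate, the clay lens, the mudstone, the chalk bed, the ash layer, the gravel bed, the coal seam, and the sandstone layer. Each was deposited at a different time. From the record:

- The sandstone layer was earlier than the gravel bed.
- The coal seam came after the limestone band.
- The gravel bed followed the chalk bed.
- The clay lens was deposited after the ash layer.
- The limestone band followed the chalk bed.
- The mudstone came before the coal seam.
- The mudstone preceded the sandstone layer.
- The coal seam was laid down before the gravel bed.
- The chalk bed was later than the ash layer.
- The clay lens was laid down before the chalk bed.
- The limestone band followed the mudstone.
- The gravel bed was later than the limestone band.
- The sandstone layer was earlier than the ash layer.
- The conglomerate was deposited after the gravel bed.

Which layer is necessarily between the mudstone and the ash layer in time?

Tracing the constraints gives the mudstone → the sandstone layer → the ash layer, so the sandstone layer sits after the mudstone and before the ash layer.
No other layer is forced both after the mudstone and before the ash layer.

the sandstone layer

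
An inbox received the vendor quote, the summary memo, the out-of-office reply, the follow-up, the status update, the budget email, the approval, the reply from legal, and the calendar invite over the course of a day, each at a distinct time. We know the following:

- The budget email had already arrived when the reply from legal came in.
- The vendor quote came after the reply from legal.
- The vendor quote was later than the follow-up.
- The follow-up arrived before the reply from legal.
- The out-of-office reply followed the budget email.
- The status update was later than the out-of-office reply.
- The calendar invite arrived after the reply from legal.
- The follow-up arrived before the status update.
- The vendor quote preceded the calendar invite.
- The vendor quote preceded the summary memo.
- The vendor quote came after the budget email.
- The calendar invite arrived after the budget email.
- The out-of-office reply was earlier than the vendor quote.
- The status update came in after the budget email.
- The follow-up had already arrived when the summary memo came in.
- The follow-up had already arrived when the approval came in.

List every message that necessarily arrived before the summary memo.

Directly stated before the summary memo: the follow-up and the vendor quote.
The budget email reaches the summary memo via the budget email → the vendor quote → the summary memo.
The out-of-office reply reaches the summary memo via the out-of-office reply → the vendor quote → the summary memo.
The reply from legal reaches the summary memo via the reply from legal → the vendor quote → the summary memo.
No chain forces the calendar invite (or any of the others) ahead of the summary memo.

the budget email, the follow-up, the out-of-office reply, the reply from legal, the vendor quote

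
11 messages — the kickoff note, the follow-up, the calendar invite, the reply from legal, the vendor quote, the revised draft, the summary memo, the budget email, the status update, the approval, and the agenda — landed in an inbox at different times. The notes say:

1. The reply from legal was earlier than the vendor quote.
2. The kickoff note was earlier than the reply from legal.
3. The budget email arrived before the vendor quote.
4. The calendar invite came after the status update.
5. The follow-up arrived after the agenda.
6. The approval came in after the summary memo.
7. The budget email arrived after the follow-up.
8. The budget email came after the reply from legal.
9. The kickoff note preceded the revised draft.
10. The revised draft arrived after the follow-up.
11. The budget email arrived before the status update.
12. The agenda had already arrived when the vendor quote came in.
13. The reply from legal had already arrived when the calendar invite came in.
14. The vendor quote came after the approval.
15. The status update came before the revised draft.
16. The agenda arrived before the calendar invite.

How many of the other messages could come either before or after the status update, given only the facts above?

3

Forced before the status update: the agenda, the budget email, the follow-up, the kickoff note, and the reply from legal; forced after the status update: the calendar invite and the revised draft.
That leaves the approval, the summary memo, and the vendor quote with no forced order relative to the status update — 3.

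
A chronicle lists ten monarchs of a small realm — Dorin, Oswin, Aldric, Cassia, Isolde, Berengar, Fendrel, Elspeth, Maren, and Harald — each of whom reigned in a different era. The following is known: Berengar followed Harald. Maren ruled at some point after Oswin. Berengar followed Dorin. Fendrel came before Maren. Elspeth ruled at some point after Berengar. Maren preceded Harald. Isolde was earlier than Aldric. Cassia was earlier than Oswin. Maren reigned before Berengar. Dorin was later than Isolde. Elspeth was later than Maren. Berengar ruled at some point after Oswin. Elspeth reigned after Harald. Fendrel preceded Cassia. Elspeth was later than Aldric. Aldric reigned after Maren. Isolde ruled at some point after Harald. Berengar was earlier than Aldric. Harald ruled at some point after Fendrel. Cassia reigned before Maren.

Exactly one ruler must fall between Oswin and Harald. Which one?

Maren

Tracing the constraints gives Oswin → Maren → Harald, so Maren sits after Oswin and before Harald.
No other ruler is forced both after Oswin and before Harald.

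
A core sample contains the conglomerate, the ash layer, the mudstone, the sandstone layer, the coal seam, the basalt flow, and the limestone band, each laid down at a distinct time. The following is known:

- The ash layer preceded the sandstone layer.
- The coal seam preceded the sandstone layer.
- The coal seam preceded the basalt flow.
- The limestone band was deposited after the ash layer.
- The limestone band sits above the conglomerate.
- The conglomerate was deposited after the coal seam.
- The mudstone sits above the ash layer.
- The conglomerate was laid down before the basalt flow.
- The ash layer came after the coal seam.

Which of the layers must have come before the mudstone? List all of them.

Directly stated before the mudstone: the ash layer.
The coal seam reaches the mudstone via the coal seam → the ash layer → the mudstone.

the ash layer, the coal seam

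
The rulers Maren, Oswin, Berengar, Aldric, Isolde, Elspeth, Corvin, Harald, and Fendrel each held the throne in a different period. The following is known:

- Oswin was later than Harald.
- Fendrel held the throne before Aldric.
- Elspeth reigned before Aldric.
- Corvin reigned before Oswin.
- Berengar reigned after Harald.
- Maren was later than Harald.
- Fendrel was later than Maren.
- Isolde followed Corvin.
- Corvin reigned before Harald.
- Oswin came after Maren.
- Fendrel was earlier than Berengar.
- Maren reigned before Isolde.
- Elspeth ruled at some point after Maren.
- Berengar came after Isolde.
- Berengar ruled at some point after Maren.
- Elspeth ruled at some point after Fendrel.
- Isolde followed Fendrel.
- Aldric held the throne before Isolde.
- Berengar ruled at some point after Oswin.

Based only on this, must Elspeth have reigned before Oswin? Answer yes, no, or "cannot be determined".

cannot be determined

No chain of stated constraints runs from Elspeth to Oswin, and none runs from Oswin to Elspeth either.
So the relative order of Elspeth and Oswin is not fixed by the given facts.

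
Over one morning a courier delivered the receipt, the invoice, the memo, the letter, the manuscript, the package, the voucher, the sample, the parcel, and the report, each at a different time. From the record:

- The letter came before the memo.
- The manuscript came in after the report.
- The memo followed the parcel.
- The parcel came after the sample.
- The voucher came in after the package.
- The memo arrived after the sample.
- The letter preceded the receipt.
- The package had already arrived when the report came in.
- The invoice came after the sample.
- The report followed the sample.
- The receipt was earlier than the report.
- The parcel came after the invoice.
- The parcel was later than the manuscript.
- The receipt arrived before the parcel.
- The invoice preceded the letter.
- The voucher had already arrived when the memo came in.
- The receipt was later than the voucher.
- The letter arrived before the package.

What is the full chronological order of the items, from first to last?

The constraints fix every adjacent pair, so only one ordering works:
the sample → the invoice → the letter → the package → the voucher → the receipt → the report → the manuscript → the parcel → the memo.

the sample, the invoice, the letter, the package, the voucher, the receipt, the report, the manuscript, the parcel, the memo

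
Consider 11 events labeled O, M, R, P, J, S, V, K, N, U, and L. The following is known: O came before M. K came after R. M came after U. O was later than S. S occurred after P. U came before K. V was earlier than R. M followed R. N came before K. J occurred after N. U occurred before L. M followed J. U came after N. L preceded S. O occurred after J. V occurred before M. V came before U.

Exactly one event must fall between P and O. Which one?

S

Tracing the constraints gives P → S → O, so S sits after P and before O.
No other event is forced both after P and before O.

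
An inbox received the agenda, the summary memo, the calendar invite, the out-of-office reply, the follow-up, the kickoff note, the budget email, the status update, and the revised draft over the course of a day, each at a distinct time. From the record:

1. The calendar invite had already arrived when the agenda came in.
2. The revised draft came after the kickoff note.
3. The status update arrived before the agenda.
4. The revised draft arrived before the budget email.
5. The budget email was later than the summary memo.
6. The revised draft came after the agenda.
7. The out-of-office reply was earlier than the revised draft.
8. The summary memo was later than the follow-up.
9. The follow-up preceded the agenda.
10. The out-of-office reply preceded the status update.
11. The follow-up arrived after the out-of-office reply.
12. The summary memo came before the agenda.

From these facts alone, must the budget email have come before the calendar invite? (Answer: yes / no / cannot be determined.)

no

Tracing the constraints gives the calendar invite → the agenda → the revised draft → the budget email, so the calendar invite must come before the budget email.
That means the budget email cannot be before the calendar invite.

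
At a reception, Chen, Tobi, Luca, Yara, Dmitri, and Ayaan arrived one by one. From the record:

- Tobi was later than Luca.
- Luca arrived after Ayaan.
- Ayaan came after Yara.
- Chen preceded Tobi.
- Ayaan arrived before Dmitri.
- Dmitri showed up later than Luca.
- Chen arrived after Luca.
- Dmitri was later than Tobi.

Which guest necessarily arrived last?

Dmitri

Every other guest has a chain of constraints placing them before Dmitri, so Dmitri is last.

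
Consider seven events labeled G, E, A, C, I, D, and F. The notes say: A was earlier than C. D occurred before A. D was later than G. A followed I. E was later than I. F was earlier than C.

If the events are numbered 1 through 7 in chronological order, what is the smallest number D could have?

G must come before D — 1 forced predecessor.
Nothing else is forced ahead of D, so its earliest slot is position 1 + 1 = 2.

2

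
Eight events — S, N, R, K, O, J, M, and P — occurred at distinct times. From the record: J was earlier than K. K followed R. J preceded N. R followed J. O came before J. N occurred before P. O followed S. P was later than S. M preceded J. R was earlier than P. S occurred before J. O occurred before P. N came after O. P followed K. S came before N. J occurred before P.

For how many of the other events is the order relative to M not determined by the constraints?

Forced after M: J, K, N, P, and R.
That leaves O and S with no forced order relative to M — 2.

2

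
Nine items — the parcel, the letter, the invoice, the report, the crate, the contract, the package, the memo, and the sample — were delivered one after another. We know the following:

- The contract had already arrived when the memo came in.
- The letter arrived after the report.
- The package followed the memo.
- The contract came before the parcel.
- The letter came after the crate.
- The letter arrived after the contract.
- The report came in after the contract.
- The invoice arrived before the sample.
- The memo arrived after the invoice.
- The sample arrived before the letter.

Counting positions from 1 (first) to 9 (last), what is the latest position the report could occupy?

The report must come before the letter — 1 item forced after it.
Everything else can be placed before the report in some valid order, so the report can sit as late as position 9 − 1 = 8.

8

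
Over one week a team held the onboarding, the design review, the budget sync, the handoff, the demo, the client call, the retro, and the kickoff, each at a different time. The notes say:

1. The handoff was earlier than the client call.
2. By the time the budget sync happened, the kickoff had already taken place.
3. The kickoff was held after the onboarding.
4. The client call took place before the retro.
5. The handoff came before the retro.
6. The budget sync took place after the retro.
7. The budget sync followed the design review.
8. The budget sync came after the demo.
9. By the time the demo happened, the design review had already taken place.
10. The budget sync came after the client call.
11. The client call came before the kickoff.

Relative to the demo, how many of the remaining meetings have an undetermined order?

Forced before the demo: the design review; forced after the demo: the budget sync.
That leaves the client call, the handoff, the kickoff, the onboarding, and the retro with no forced order relative to the demo — 5.

5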